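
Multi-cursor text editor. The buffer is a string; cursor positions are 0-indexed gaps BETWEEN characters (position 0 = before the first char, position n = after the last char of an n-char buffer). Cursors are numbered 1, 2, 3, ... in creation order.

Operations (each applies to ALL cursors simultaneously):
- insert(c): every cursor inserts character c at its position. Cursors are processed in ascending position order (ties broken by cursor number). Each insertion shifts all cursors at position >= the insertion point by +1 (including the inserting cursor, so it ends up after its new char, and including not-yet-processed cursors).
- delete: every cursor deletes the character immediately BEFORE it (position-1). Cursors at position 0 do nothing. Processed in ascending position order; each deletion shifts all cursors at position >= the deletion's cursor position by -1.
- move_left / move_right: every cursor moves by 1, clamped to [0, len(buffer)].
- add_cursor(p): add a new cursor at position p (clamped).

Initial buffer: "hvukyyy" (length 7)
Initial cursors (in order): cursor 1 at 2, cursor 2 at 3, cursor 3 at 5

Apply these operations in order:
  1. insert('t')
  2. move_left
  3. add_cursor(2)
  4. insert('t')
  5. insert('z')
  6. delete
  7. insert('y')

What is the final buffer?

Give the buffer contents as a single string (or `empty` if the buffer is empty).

Answer: hvttyytutytkytytyy

Derivation:
After op 1 (insert('t')): buffer="hvtutkytyy" (len 10), cursors c1@3 c2@5 c3@8, authorship ..1.2..3..
After op 2 (move_left): buffer="hvtutkytyy" (len 10), cursors c1@2 c2@4 c3@7, authorship ..1.2..3..
After op 3 (add_cursor(2)): buffer="hvtutkytyy" (len 10), cursors c1@2 c4@2 c2@4 c3@7, authorship ..1.2..3..
After op 4 (insert('t')): buffer="hvtttuttkyttyy" (len 14), cursors c1@4 c4@4 c2@7 c3@11, authorship ..141.22..33..
After op 5 (insert('z')): buffer="hvttzztutztkytztyy" (len 18), cursors c1@6 c4@6 c2@10 c3@15, authorship ..14141.222..333..
After op 6 (delete): buffer="hvtttuttkyttyy" (len 14), cursors c1@4 c4@4 c2@7 c3@11, authorship ..141.22..33..
After op 7 (insert('y')): buffer="hvttyytutytkytytyy" (len 18), cursors c1@6 c4@6 c2@10 c3@15, authorship ..14141.222..333..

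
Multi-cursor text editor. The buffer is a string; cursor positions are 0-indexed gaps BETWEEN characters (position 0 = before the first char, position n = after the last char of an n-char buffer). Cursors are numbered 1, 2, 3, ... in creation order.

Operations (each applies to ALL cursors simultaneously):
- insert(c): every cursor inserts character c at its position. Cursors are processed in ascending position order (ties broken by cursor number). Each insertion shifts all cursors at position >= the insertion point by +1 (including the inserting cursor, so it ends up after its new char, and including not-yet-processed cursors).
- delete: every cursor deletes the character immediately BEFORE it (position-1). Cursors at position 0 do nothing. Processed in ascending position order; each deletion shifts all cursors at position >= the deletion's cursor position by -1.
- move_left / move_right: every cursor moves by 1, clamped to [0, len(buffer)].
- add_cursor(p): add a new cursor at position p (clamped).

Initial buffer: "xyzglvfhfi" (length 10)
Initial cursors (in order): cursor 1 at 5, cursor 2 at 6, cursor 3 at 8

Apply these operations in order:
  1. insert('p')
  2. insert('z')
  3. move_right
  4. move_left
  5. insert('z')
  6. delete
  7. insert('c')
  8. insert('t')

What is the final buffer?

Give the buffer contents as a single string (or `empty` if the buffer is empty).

After op 1 (insert('p')): buffer="xyzglpvpfhpfi" (len 13), cursors c1@6 c2@8 c3@11, authorship .....1.2..3..
After op 2 (insert('z')): buffer="xyzglpzvpzfhpzfi" (len 16), cursors c1@7 c2@10 c3@14, authorship .....11.22..33..
After op 3 (move_right): buffer="xyzglpzvpzfhpzfi" (len 16), cursors c1@8 c2@11 c3@15, authorship .....11.22..33..
After op 4 (move_left): buffer="xyzglpzvpzfhpzfi" (len 16), cursors c1@7 c2@10 c3@14, authorship .....11.22..33..
After op 5 (insert('z')): buffer="xyzglpzzvpzzfhpzzfi" (len 19), cursors c1@8 c2@12 c3@17, authorship .....111.222..333..
After op 6 (delete): buffer="xyzglpzvpzfhpzfi" (len 16), cursors c1@7 c2@10 c3@14, authorship .....11.22..33..
After op 7 (insert('c')): buffer="xyzglpzcvpzcfhpzcfi" (len 19), cursors c1@8 c2@12 c3@17, authorship .....111.222..333..
After op 8 (insert('t')): buffer="xyzglpzctvpzctfhpzctfi" (len 22), cursors c1@9 c2@14 c3@20, authorship .....1111.2222..3333..

Answer: xyzglpzctvpzctfhpzctfi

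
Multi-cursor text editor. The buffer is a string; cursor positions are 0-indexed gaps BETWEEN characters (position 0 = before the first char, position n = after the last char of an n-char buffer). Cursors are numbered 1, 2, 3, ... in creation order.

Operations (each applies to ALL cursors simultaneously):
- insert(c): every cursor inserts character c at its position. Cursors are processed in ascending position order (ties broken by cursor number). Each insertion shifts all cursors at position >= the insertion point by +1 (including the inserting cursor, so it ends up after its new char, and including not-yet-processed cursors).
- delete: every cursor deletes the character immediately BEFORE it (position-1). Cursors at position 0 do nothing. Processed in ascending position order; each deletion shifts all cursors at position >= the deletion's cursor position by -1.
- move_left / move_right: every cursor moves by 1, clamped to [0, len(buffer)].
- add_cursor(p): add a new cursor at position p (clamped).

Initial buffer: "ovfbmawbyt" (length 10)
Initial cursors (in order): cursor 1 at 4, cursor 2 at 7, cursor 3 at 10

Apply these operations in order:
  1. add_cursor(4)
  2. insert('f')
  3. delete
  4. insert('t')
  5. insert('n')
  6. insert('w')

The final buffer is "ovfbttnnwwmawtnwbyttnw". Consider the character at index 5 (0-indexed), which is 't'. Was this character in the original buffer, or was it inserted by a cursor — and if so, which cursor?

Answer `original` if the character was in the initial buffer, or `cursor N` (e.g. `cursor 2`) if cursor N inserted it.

After op 1 (add_cursor(4)): buffer="ovfbmawbyt" (len 10), cursors c1@4 c4@4 c2@7 c3@10, authorship ..........
After op 2 (insert('f')): buffer="ovfbffmawfbytf" (len 14), cursors c1@6 c4@6 c2@10 c3@14, authorship ....14...2...3
After op 3 (delete): buffer="ovfbmawbyt" (len 10), cursors c1@4 c4@4 c2@7 c3@10, authorship ..........
After op 4 (insert('t')): buffer="ovfbttmawtbytt" (len 14), cursors c1@6 c4@6 c2@10 c3@14, authorship ....14...2...3
After op 5 (insert('n')): buffer="ovfbttnnmawtnbyttn" (len 18), cursors c1@8 c4@8 c2@13 c3@18, authorship ....1414...22...33
After op 6 (insert('w')): buffer="ovfbttnnwwmawtnwbyttnw" (len 22), cursors c1@10 c4@10 c2@16 c3@22, authorship ....141414...222...333
Authorship (.=original, N=cursor N): . . . . 1 4 1 4 1 4 . . . 2 2 2 . . . 3 3 3
Index 5: author = 4

Answer: cursor 4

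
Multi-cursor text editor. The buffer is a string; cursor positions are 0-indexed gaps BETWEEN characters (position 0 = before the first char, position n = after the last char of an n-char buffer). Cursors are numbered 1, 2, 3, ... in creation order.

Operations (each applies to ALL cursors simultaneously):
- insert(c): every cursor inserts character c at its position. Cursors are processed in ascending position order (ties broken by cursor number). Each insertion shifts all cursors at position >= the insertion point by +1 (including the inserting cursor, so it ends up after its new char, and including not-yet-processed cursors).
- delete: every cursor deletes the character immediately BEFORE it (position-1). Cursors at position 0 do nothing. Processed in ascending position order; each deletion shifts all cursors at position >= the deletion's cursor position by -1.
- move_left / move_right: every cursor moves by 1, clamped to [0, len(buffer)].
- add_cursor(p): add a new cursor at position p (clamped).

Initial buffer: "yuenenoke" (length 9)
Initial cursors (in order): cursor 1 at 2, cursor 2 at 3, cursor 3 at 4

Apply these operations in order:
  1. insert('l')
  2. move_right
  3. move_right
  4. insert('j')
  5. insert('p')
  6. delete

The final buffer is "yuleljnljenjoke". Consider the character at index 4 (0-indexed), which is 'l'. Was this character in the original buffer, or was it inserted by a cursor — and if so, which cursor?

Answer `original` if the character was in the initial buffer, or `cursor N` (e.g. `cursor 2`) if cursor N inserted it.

After op 1 (insert('l')): buffer="yulelnlenoke" (len 12), cursors c1@3 c2@5 c3@7, authorship ..1.2.3.....
After op 2 (move_right): buffer="yulelnlenoke" (len 12), cursors c1@4 c2@6 c3@8, authorship ..1.2.3.....
After op 3 (move_right): buffer="yulelnlenoke" (len 12), cursors c1@5 c2@7 c3@9, authorship ..1.2.3.....
After op 4 (insert('j')): buffer="yuleljnljenjoke" (len 15), cursors c1@6 c2@9 c3@12, authorship ..1.21.32..3...
After op 5 (insert('p')): buffer="yuleljpnljpenjpoke" (len 18), cursors c1@7 c2@11 c3@15, authorship ..1.211.322..33...
After op 6 (delete): buffer="yuleljnljenjoke" (len 15), cursors c1@6 c2@9 c3@12, authorship ..1.21.32..3...
Authorship (.=original, N=cursor N): . . 1 . 2 1 . 3 2 . . 3 . . .
Index 4: author = 2

Answer: cursor 2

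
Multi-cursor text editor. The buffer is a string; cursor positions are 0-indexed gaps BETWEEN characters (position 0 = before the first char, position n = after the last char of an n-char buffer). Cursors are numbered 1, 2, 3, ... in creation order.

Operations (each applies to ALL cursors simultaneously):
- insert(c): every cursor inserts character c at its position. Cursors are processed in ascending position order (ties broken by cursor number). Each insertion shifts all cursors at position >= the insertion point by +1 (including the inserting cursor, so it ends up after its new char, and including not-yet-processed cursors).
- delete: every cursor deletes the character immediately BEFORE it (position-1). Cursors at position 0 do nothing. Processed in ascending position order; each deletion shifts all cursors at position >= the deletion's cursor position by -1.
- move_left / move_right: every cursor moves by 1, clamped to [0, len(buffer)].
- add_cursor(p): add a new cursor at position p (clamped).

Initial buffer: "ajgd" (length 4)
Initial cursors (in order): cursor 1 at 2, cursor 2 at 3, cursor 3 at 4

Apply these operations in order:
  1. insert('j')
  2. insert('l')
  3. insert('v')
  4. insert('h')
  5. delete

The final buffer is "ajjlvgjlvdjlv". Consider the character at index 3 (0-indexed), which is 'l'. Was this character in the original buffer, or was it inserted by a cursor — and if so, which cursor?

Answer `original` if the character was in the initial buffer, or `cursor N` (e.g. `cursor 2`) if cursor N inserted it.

After op 1 (insert('j')): buffer="ajjgjdj" (len 7), cursors c1@3 c2@5 c3@7, authorship ..1.2.3
After op 2 (insert('l')): buffer="ajjlgjldjl" (len 10), cursors c1@4 c2@7 c3@10, authorship ..11.22.33
After op 3 (insert('v')): buffer="ajjlvgjlvdjlv" (len 13), cursors c1@5 c2@9 c3@13, authorship ..111.222.333
After op 4 (insert('h')): buffer="ajjlvhgjlvhdjlvh" (len 16), cursors c1@6 c2@11 c3@16, authorship ..1111.2222.3333
After op 5 (delete): buffer="ajjlvgjlvdjlv" (len 13), cursors c1@5 c2@9 c3@13, authorship ..111.222.333
Authorship (.=original, N=cursor N): . . 1 1 1 . 2 2 2 . 3 3 3
Index 3: author = 1

Answer: cursor 1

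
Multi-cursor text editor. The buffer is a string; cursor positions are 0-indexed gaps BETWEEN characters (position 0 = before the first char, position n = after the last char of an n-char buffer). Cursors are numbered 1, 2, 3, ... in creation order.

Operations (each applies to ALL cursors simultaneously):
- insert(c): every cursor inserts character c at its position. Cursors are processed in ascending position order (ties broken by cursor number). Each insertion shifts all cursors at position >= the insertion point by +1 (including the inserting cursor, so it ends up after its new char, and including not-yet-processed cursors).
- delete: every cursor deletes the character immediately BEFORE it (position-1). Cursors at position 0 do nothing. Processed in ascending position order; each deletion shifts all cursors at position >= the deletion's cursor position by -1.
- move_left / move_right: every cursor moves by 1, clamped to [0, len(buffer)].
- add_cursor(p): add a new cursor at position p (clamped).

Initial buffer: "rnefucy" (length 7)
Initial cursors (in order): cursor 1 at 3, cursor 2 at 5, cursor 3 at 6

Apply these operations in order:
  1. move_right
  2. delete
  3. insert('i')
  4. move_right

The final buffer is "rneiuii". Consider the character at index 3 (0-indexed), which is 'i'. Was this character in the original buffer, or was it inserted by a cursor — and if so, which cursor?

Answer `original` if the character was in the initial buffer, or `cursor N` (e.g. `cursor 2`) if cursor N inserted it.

Answer: cursor 1

Derivation:
After op 1 (move_right): buffer="rnefucy" (len 7), cursors c1@4 c2@6 c3@7, authorship .......
After op 2 (delete): buffer="rneu" (len 4), cursors c1@3 c2@4 c3@4, authorship ....
After op 3 (insert('i')): buffer="rneiuii" (len 7), cursors c1@4 c2@7 c3@7, authorship ...1.23
After op 4 (move_right): buffer="rneiuii" (len 7), cursors c1@5 c2@7 c3@7, authorship ...1.23
Authorship (.=original, N=cursor N): . . . 1 . 2 3
Index 3: author = 1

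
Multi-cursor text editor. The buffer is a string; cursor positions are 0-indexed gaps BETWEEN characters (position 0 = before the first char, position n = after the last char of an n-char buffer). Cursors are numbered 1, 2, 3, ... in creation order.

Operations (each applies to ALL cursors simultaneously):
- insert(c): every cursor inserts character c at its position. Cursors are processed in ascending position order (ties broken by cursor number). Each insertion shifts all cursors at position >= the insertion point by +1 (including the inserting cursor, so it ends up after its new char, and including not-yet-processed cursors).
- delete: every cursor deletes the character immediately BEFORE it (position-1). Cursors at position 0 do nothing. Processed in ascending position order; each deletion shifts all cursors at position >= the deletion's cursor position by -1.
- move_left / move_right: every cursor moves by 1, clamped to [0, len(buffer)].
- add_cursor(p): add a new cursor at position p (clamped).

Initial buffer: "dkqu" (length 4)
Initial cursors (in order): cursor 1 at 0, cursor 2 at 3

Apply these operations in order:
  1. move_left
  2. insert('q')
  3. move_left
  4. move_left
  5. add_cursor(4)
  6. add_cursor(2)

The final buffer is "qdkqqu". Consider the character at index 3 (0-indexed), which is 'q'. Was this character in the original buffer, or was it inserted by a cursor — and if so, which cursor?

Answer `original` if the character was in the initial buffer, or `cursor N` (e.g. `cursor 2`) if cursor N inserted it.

Answer: cursor 2

Derivation:
After op 1 (move_left): buffer="dkqu" (len 4), cursors c1@0 c2@2, authorship ....
After op 2 (insert('q')): buffer="qdkqqu" (len 6), cursors c1@1 c2@4, authorship 1..2..
After op 3 (move_left): buffer="qdkqqu" (len 6), cursors c1@0 c2@3, authorship 1..2..
After op 4 (move_left): buffer="qdkqqu" (len 6), cursors c1@0 c2@2, authorship 1..2..
After op 5 (add_cursor(4)): buffer="qdkqqu" (len 6), cursors c1@0 c2@2 c3@4, authorship 1..2..
After op 6 (add_cursor(2)): buffer="qdkqqu" (len 6), cursors c1@0 c2@2 c4@2 c3@4, authorship 1..2..
Authorship (.=original, N=cursor N): 1 . . 2 . .
Index 3: author = 2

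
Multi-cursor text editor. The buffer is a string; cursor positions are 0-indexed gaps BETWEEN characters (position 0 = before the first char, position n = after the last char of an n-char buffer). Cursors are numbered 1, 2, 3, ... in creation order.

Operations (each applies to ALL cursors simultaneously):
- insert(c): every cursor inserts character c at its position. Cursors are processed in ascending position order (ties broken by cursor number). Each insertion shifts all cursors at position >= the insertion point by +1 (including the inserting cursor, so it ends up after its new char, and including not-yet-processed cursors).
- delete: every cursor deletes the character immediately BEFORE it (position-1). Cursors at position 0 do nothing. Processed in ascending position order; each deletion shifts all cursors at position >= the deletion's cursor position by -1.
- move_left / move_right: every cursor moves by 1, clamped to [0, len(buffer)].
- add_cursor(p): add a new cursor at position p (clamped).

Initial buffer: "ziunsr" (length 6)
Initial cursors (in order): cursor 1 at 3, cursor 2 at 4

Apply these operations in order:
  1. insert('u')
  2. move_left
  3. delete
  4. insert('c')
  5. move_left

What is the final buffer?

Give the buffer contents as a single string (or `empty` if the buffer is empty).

After op 1 (insert('u')): buffer="ziuunusr" (len 8), cursors c1@4 c2@6, authorship ...1.2..
After op 2 (move_left): buffer="ziuunusr" (len 8), cursors c1@3 c2@5, authorship ...1.2..
After op 3 (delete): buffer="ziuusr" (len 6), cursors c1@2 c2@3, authorship ..12..
After op 4 (insert('c')): buffer="zicucusr" (len 8), cursors c1@3 c2@5, authorship ..1122..
After op 5 (move_left): buffer="zicucusr" (len 8), cursors c1@2 c2@4, authorship ..1122..

Answer: zicucusr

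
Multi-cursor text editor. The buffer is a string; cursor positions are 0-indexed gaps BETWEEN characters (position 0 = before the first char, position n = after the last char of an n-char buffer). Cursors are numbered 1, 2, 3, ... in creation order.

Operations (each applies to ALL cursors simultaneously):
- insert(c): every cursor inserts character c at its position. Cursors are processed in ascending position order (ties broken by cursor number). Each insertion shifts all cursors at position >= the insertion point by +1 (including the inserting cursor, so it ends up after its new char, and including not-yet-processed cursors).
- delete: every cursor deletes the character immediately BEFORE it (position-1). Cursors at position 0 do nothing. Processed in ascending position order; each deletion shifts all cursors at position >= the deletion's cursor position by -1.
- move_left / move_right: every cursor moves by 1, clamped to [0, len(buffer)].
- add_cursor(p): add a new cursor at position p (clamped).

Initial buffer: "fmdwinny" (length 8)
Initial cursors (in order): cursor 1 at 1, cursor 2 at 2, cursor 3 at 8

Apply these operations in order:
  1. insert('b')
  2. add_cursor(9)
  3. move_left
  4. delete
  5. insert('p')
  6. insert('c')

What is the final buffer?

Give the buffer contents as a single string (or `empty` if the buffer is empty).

Answer: pcbpcbdwipcnpcb

Derivation:
After op 1 (insert('b')): buffer="fbmbdwinnyb" (len 11), cursors c1@2 c2@4 c3@11, authorship .1.2......3
After op 2 (add_cursor(9)): buffer="fbmbdwinnyb" (len 11), cursors c1@2 c2@4 c4@9 c3@11, authorship .1.2......3
After op 3 (move_left): buffer="fbmbdwinnyb" (len 11), cursors c1@1 c2@3 c4@8 c3@10, authorship .1.2......3
After op 4 (delete): buffer="bbdwinb" (len 7), cursors c1@0 c2@1 c4@5 c3@6, authorship 12....3
After op 5 (insert('p')): buffer="pbpbdwipnpb" (len 11), cursors c1@1 c2@3 c4@8 c3@10, authorship 1122...4.33
After op 6 (insert('c')): buffer="pcbpcbdwipcnpcb" (len 15), cursors c1@2 c2@5 c4@11 c3@14, authorship 111222...44.333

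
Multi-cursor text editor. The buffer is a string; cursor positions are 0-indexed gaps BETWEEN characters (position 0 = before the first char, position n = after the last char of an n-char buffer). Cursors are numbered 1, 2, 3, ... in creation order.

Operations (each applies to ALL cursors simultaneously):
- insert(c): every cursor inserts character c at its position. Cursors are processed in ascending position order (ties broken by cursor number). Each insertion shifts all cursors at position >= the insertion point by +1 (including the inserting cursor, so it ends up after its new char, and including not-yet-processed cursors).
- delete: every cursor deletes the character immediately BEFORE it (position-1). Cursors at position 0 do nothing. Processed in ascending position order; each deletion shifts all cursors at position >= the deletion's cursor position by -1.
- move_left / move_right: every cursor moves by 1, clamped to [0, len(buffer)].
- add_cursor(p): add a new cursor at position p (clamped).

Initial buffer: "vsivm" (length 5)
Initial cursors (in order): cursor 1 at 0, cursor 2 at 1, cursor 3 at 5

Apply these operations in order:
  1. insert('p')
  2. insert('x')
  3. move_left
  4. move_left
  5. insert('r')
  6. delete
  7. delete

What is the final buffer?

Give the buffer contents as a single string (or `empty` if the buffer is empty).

Answer: pxpxsivpx

Derivation:
After op 1 (insert('p')): buffer="pvpsivmp" (len 8), cursors c1@1 c2@3 c3@8, authorship 1.2....3
After op 2 (insert('x')): buffer="pxvpxsivmpx" (len 11), cursors c1@2 c2@5 c3@11, authorship 11.22....33
After op 3 (move_left): buffer="pxvpxsivmpx" (len 11), cursors c1@1 c2@4 c3@10, authorship 11.22....33
After op 4 (move_left): buffer="pxvpxsivmpx" (len 11), cursors c1@0 c2@3 c3@9, authorship 11.22....33
After op 5 (insert('r')): buffer="rpxvrpxsivmrpx" (len 14), cursors c1@1 c2@5 c3@12, authorship 111.222....333
After op 6 (delete): buffer="pxvpxsivmpx" (len 11), cursors c1@0 c2@3 c3@9, authorship 11.22....33
After op 7 (delete): buffer="pxpxsivpx" (len 9), cursors c1@0 c2@2 c3@7, authorship 1122...33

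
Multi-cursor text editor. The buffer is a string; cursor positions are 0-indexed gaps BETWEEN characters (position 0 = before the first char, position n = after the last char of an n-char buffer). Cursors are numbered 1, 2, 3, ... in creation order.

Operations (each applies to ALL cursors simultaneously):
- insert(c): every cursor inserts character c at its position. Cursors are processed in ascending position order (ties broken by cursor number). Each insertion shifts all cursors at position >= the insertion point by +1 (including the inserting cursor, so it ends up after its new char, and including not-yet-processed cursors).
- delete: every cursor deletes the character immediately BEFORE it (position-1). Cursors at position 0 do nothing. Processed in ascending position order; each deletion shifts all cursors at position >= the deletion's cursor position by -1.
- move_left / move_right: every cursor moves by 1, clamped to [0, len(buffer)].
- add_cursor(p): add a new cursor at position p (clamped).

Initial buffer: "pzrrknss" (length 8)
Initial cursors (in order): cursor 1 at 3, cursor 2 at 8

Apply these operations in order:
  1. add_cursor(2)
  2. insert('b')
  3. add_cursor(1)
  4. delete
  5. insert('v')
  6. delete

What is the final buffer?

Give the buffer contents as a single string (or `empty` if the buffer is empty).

After op 1 (add_cursor(2)): buffer="pzrrknss" (len 8), cursors c3@2 c1@3 c2@8, authorship ........
After op 2 (insert('b')): buffer="pzbrbrknssb" (len 11), cursors c3@3 c1@5 c2@11, authorship ..3.1.....2
After op 3 (add_cursor(1)): buffer="pzbrbrknssb" (len 11), cursors c4@1 c3@3 c1@5 c2@11, authorship ..3.1.....2
After op 4 (delete): buffer="zrrknss" (len 7), cursors c4@0 c3@1 c1@2 c2@7, authorship .......
After op 5 (insert('v')): buffer="vzvrvrknssv" (len 11), cursors c4@1 c3@3 c1@5 c2@11, authorship 4.3.1.....2
After op 6 (delete): buffer="zrrknss" (len 7), cursors c4@0 c3@1 c1@2 c2@7, authorship .......

Answer: zrrknss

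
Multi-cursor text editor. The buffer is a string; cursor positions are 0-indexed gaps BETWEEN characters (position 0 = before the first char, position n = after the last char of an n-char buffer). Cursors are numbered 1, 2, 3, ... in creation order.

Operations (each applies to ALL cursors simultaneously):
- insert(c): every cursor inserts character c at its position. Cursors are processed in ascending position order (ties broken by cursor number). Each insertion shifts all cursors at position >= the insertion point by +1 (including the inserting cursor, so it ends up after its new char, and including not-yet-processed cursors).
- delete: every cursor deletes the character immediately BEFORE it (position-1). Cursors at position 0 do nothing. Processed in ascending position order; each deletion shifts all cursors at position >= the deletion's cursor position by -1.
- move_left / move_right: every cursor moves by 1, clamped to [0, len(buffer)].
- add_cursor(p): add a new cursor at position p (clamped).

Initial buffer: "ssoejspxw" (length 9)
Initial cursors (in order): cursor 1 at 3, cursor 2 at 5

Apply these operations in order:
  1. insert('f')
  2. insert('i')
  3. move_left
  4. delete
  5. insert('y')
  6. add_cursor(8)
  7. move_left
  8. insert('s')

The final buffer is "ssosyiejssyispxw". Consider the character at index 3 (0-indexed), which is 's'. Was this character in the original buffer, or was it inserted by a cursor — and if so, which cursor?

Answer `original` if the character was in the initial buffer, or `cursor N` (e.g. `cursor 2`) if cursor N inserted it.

Answer: cursor 1

Derivation:
After op 1 (insert('f')): buffer="ssofejfspxw" (len 11), cursors c1@4 c2@7, authorship ...1..2....
After op 2 (insert('i')): buffer="ssofiejfispxw" (len 13), cursors c1@5 c2@9, authorship ...11..22....
After op 3 (move_left): buffer="ssofiejfispxw" (len 13), cursors c1@4 c2@8, authorship ...11..22....
After op 4 (delete): buffer="ssoiejispxw" (len 11), cursors c1@3 c2@6, authorship ...1..2....
After op 5 (insert('y')): buffer="ssoyiejyispxw" (len 13), cursors c1@4 c2@8, authorship ...11..22....
After op 6 (add_cursor(8)): buffer="ssoyiejyispxw" (len 13), cursors c1@4 c2@8 c3@8, authorship ...11..22....
After op 7 (move_left): buffer="ssoyiejyispxw" (len 13), cursors c1@3 c2@7 c3@7, authorship ...11..22....
After op 8 (insert('s')): buffer="ssosyiejssyispxw" (len 16), cursors c1@4 c2@10 c3@10, authorship ...111..2322....
Authorship (.=original, N=cursor N): . . . 1 1 1 . . 2 3 2 2 . . . .
Index 3: author = 1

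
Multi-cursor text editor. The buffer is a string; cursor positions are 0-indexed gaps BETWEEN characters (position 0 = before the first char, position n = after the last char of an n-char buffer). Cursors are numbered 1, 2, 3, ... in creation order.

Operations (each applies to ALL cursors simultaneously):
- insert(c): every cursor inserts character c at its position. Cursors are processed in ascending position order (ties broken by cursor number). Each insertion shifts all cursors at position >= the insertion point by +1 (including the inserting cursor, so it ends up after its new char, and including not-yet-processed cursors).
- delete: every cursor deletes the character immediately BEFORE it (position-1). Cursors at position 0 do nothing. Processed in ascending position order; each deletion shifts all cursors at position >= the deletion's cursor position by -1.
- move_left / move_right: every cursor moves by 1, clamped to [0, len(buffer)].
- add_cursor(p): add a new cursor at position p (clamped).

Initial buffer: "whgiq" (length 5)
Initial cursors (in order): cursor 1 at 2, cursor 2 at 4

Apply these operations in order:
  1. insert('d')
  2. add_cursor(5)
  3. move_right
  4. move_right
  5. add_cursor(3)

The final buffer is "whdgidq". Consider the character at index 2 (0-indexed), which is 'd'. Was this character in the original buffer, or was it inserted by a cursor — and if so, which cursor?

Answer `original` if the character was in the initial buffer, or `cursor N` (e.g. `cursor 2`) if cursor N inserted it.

Answer: cursor 1

Derivation:
After op 1 (insert('d')): buffer="whdgidq" (len 7), cursors c1@3 c2@6, authorship ..1..2.
After op 2 (add_cursor(5)): buffer="whdgidq" (len 7), cursors c1@3 c3@5 c2@6, authorship ..1..2.
After op 3 (move_right): buffer="whdgidq" (len 7), cursors c1@4 c3@6 c2@7, authorship ..1..2.
After op 4 (move_right): buffer="whdgidq" (len 7), cursors c1@5 c2@7 c3@7, authorship ..1..2.
After op 5 (add_cursor(3)): buffer="whdgidq" (len 7), cursors c4@3 c1@5 c2@7 c3@7, authorship ..1..2.
Authorship (.=original, N=cursor N): . . 1 . . 2 .
Index 2: author = 1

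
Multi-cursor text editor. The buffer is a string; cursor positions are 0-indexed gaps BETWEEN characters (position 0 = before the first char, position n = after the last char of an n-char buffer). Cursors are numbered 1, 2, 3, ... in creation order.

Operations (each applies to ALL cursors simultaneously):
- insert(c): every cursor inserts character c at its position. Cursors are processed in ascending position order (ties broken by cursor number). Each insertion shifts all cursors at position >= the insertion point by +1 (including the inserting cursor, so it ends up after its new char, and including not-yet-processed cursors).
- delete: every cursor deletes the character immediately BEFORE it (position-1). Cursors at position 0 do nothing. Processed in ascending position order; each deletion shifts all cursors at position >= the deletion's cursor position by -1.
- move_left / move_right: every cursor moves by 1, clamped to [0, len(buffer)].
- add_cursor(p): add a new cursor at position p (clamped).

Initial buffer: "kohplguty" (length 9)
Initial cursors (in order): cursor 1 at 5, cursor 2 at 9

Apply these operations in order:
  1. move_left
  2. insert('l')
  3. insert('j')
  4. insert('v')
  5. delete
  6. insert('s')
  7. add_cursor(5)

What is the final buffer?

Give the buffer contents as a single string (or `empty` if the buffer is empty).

After op 1 (move_left): buffer="kohplguty" (len 9), cursors c1@4 c2@8, authorship .........
After op 2 (insert('l')): buffer="kohpllgutly" (len 11), cursors c1@5 c2@10, authorship ....1....2.
After op 3 (insert('j')): buffer="kohpljlgutljy" (len 13), cursors c1@6 c2@12, authorship ....11....22.
After op 4 (insert('v')): buffer="kohpljvlgutljvy" (len 15), cursors c1@7 c2@14, authorship ....111....222.
After op 5 (delete): buffer="kohpljlgutljy" (len 13), cursors c1@6 c2@12, authorship ....11....22.
After op 6 (insert('s')): buffer="kohpljslgutljsy" (len 15), cursors c1@7 c2@14, authorship ....111....222.
After op 7 (add_cursor(5)): buffer="kohpljslgutljsy" (len 15), cursors c3@5 c1@7 c2@14, authorship ....111....222.

Answer: kohpljslgutljsy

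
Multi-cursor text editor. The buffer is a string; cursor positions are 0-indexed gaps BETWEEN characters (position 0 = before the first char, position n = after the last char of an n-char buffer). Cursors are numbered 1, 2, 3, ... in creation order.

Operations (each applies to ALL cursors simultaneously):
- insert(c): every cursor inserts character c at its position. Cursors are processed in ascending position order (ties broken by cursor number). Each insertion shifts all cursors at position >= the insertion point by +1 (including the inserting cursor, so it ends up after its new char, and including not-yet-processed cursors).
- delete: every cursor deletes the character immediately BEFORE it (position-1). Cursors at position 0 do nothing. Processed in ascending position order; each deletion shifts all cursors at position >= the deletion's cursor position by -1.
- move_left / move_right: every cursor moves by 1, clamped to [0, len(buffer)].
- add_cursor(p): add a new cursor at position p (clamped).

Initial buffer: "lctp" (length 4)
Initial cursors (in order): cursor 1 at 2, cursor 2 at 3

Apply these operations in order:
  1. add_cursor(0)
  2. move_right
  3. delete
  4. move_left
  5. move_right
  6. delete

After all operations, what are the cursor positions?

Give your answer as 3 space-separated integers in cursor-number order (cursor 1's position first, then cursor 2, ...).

After op 1 (add_cursor(0)): buffer="lctp" (len 4), cursors c3@0 c1@2 c2@3, authorship ....
After op 2 (move_right): buffer="lctp" (len 4), cursors c3@1 c1@3 c2@4, authorship ....
After op 3 (delete): buffer="c" (len 1), cursors c3@0 c1@1 c2@1, authorship .
After op 4 (move_left): buffer="c" (len 1), cursors c1@0 c2@0 c3@0, authorship .
After op 5 (move_right): buffer="c" (len 1), cursors c1@1 c2@1 c3@1, authorship .
After op 6 (delete): buffer="" (len 0), cursors c1@0 c2@0 c3@0, authorship 

Answer: 0 0 0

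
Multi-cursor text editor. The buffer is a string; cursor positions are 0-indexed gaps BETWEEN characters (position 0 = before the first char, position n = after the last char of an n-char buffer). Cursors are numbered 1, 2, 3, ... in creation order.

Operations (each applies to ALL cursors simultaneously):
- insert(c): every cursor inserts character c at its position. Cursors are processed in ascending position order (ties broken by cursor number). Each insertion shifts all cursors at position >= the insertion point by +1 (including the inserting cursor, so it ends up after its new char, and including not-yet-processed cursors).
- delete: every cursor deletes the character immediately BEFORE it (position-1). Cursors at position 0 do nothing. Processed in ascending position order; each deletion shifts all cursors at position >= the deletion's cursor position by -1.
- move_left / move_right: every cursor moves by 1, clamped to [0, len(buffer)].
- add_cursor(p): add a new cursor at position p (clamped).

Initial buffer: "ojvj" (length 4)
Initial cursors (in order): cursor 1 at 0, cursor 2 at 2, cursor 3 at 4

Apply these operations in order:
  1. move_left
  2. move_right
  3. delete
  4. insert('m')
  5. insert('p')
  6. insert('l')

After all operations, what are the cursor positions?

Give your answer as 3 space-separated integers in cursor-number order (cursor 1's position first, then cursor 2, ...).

After op 1 (move_left): buffer="ojvj" (len 4), cursors c1@0 c2@1 c3@3, authorship ....
After op 2 (move_right): buffer="ojvj" (len 4), cursors c1@1 c2@2 c3@4, authorship ....
After op 3 (delete): buffer="v" (len 1), cursors c1@0 c2@0 c3@1, authorship .
After op 4 (insert('m')): buffer="mmvm" (len 4), cursors c1@2 c2@2 c3@4, authorship 12.3
After op 5 (insert('p')): buffer="mmppvmp" (len 7), cursors c1@4 c2@4 c3@7, authorship 1212.33
After op 6 (insert('l')): buffer="mmppllvmpl" (len 10), cursors c1@6 c2@6 c3@10, authorship 121212.333

Answer: 6 6 10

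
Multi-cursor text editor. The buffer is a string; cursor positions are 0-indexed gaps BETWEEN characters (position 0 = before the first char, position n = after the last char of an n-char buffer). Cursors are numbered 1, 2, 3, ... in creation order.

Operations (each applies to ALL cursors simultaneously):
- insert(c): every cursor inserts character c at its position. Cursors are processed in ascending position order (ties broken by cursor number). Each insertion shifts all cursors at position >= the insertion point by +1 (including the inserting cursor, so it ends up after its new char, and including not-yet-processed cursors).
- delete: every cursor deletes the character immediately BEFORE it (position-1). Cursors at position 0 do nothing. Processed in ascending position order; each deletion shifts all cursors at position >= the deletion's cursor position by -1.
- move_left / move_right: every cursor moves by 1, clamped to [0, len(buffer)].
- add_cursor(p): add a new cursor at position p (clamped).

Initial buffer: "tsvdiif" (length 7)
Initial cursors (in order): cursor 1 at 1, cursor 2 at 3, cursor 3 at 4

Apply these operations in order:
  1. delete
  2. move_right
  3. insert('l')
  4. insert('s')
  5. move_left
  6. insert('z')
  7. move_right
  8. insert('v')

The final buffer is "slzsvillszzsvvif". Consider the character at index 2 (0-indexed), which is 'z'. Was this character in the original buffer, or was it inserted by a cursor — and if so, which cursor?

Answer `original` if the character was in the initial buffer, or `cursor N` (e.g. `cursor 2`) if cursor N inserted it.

Answer: cursor 1

Derivation:
After op 1 (delete): buffer="siif" (len 4), cursors c1@0 c2@1 c3@1, authorship ....
After op 2 (move_right): buffer="siif" (len 4), cursors c1@1 c2@2 c3@2, authorship ....
After op 3 (insert('l')): buffer="slillif" (len 7), cursors c1@2 c2@5 c3@5, authorship .1.23..
After op 4 (insert('s')): buffer="slsillssif" (len 10), cursors c1@3 c2@8 c3@8, authorship .11.2323..
After op 5 (move_left): buffer="slsillssif" (len 10), cursors c1@2 c2@7 c3@7, authorship .11.2323..
After op 6 (insert('z')): buffer="slzsillszzsif" (len 13), cursors c1@3 c2@10 c3@10, authorship .111.232233..
After op 7 (move_right): buffer="slzsillszzsif" (len 13), cursors c1@4 c2@11 c3@11, authorship .111.232233..
After op 8 (insert('v')): buffer="slzsvillszzsvvif" (len 16), cursors c1@5 c2@14 c3@14, authorship .1111.23223323..
Authorship (.=original, N=cursor N): . 1 1 1 1 . 2 3 2 2 3 3 2 3 . .
Index 2: author = 1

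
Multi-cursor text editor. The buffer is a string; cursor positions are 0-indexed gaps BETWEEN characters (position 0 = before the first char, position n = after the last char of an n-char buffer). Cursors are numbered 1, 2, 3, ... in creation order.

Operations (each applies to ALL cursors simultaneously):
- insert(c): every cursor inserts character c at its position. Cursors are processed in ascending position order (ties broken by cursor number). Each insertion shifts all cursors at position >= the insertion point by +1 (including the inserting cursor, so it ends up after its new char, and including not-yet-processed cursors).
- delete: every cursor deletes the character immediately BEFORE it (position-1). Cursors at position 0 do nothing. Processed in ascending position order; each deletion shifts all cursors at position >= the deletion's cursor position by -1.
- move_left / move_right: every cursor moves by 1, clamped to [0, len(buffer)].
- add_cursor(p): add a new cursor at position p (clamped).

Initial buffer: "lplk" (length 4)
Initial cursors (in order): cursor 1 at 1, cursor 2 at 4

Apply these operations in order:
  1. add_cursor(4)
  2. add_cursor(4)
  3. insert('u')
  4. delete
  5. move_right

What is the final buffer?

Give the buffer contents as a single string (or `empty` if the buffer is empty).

Answer: lplk

Derivation:
After op 1 (add_cursor(4)): buffer="lplk" (len 4), cursors c1@1 c2@4 c3@4, authorship ....
After op 2 (add_cursor(4)): buffer="lplk" (len 4), cursors c1@1 c2@4 c3@4 c4@4, authorship ....
After op 3 (insert('u')): buffer="luplkuuu" (len 8), cursors c1@2 c2@8 c3@8 c4@8, authorship .1...234
After op 4 (delete): buffer="lplk" (len 4), cursors c1@1 c2@4 c3@4 c4@4, authorship ....
After op 5 (move_right): buffer="lplk" (len 4), cursors c1@2 c2@4 c3@4 c4@4, authorship ....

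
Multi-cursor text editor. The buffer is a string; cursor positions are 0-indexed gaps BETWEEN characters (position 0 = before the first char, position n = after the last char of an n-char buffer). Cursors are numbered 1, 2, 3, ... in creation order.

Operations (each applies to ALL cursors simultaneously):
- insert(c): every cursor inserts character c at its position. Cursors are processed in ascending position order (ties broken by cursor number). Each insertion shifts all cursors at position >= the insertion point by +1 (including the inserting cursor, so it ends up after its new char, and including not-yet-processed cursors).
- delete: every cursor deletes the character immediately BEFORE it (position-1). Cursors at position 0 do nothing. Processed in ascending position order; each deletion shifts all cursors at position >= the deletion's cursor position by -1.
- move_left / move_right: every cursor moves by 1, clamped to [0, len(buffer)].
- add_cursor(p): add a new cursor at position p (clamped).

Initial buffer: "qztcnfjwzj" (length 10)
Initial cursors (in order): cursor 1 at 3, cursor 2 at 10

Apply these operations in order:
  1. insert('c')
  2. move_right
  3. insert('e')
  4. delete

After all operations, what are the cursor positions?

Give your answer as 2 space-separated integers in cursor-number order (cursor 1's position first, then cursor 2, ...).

After op 1 (insert('c')): buffer="qztccnfjwzjc" (len 12), cursors c1@4 c2@12, authorship ...1.......2
After op 2 (move_right): buffer="qztccnfjwzjc" (len 12), cursors c1@5 c2@12, authorship ...1.......2
After op 3 (insert('e')): buffer="qztccenfjwzjce" (len 14), cursors c1@6 c2@14, authorship ...1.1......22
After op 4 (delete): buffer="qztccnfjwzjc" (len 12), cursors c1@5 c2@12, authorship ...1.......2

Answer: 5 12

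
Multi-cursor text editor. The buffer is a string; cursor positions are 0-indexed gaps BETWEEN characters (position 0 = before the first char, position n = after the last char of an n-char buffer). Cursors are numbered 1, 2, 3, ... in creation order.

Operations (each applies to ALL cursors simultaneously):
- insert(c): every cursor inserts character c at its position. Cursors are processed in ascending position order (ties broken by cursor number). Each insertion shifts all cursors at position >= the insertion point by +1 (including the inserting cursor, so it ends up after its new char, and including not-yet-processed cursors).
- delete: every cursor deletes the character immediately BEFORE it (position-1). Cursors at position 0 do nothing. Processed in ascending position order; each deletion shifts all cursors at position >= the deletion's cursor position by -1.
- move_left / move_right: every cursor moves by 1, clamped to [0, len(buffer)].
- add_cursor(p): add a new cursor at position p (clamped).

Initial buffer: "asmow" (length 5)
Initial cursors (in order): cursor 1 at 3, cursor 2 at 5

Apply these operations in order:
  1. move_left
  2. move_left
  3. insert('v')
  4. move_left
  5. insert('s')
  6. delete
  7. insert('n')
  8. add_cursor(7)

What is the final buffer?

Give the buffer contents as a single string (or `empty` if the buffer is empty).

Answer: anvsmnvow

Derivation:
After op 1 (move_left): buffer="asmow" (len 5), cursors c1@2 c2@4, authorship .....
After op 2 (move_left): buffer="asmow" (len 5), cursors c1@1 c2@3, authorship .....
After op 3 (insert('v')): buffer="avsmvow" (len 7), cursors c1@2 c2@5, authorship .1..2..
After op 4 (move_left): buffer="avsmvow" (len 7), cursors c1@1 c2@4, authorship .1..2..
After op 5 (insert('s')): buffer="asvsmsvow" (len 9), cursors c1@2 c2@6, authorship .11..22..
After op 6 (delete): buffer="avsmvow" (len 7), cursors c1@1 c2@4, authorship .1..2..
After op 7 (insert('n')): buffer="anvsmnvow" (len 9), cursors c1@2 c2@6, authorship .11..22..
After op 8 (add_cursor(7)): buffer="anvsmnvow" (len 9), cursors c1@2 c2@6 c3@7, authorship .11..22..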